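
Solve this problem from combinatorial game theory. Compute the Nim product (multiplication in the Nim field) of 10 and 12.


Nim multiplication is bilinear over XOR: (u XOR v) * w = (u*w) XOR (v*w).
So we split each operand into its bit components and XOR the pairwise Nim products.
10 = 2 + 8 (as XOR of powers of 2).
12 = 4 + 8 (as XOR of powers of 2).
Using the standard Nim-product table on single bits:
  2*2 = 3,   2*4 = 8,   2*8 = 12,
  4*4 = 6,   4*8 = 11,  8*8 = 13,
and  1*x = x (identity), k*l = l*k (commutative).
Pairwise Nim products:
  2 * 4 = 8
  2 * 8 = 12
  8 * 4 = 11
  8 * 8 = 13
XOR them: 8 XOR 12 XOR 11 XOR 13 = 2.
Result: 10 * 12 = 2 (in Nim).

2


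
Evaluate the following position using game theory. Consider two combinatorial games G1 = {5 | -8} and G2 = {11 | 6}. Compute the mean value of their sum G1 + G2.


G1 = {5 | -8}, G2 = {11 | 6}
Each is a switch {a | b} with numbers a > b; its mean value is (a + b)/2, and mean value is additive over game sums: m(G1 + G2) = m(G1) + m(G2).
Mean of G1 = (5 + (-8))/2 = -3/2 = -3/2
Mean of G2 = (11 + (6))/2 = 17/2 = 17/2
Mean of G1 + G2 = -3/2 + 17/2 = 7

7


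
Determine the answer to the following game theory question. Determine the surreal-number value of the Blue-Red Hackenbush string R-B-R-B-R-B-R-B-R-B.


Edges (from ground): R-B-R-B-R-B-R-B-R-B
By Berlekamp's sign-expansion rule, a Blue-Red Hackenbush stalk has the value of the surreal number whose sign sequence is the edge sequence with B -> + and R -> -.
Sign sequence: -+-+-+-+-+
Trace the sign expansion in the surreal number tree, starting from 0:
Edge 1: R (sign -) -> bounds (-inf, 0), value = -1
Edge 2: B (sign +) -> bounds (-1, 0), value = -1/2
Edge 3: R (sign -) -> bounds (-1, -1/2), value = -3/4
Edge 4: B (sign +) -> bounds (-3/4, -1/2), value = -5/8
Edge 5: R (sign -) -> bounds (-3/4, -5/8), value = -11/16
Edge 6: B (sign +) -> bounds (-11/16, -5/8), value = -21/32
Edge 7: R (sign -) -> bounds (-11/16, -21/32), value = -43/64
Edge 8: B (sign +) -> bounds (-43/64, -21/32), value = -85/128
Edge 9: R (sign -) -> bounds (-43/64, -85/128), value = -171/256
Edge 10: B (sign +) -> bounds (-171/256, -85/128), value = -341/512
Game value = -341/512

-341/512


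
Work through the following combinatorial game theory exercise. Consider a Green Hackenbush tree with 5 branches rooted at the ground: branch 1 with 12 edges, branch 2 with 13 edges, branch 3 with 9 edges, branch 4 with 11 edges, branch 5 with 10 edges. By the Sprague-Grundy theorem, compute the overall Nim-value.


The tree has 5 branches from the ground vertex.
In Green Hackenbush, the Nim-value of a simple path of length k is k.
Branch 1: length 12, Nim-value = 12
Branch 2: length 13, Nim-value = 13
Branch 3: length 9, Nim-value = 9
Branch 4: length 11, Nim-value = 11
Branch 5: length 10, Nim-value = 10
Total Nim-value = XOR of all branch values:
0 XOR 12 = 12
12 XOR 13 = 1
1 XOR 9 = 8
8 XOR 11 = 3
3 XOR 10 = 9
Nim-value of the tree = 9

9


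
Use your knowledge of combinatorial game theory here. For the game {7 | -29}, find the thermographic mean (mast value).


Game = {7 | -29}, a switch {a | b} with numbers a > b.
Its thermograph has left wall a - t and right wall b + t, which meet at t = (a - b)/2, where both equal (a + b)/2. So the mast (mean value) is at (a + b)/2.
Mean = (7 + (-29))/2 = -22/2 = -11

-11


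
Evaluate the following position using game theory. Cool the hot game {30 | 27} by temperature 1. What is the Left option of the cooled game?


Original game: {30 | 27} (a switch {a | b} with a > b).
Cooling by t (for t below the temperature (a - b)/2 = 3/2) taxes each move by t: {a | b} cooled by t is {a - t | b + t}.
Cooling amount: t = 1
Cooled Left option: 30 - 1 = 29
Cooled Right option: 27 + 1 = 28
Cooled game: {29 | 28}
Left option = 29

29


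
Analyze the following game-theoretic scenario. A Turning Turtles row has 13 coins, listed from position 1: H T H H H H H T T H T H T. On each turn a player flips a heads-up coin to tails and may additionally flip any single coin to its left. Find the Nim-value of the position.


Coins: H T H H H H H T T H T H T
Key fact: a single head at position k behaves exactly like a Nim heap of size k (turning it to T and optionally flipping a coin at j < k corresponds to moving the heap from k to j, or to 0), and heads combine as a disjunctive sum (two heads at the same place would cancel, matching j XOR j = 0). So the Nim-value is the XOR of the 1-indexed positions of the heads.
Face-up positions (1-indexed): [1, 3, 4, 5, 6, 7, 10, 12]
XOR 0 with 1: 0 XOR 1 = 1
XOR 1 with 3: 1 XOR 3 = 2
XOR 2 with 4: 2 XOR 4 = 6
XOR 6 with 5: 6 XOR 5 = 3
XOR 3 with 6: 3 XOR 6 = 5
XOR 5 with 7: 5 XOR 7 = 2
XOR 2 with 10: 2 XOR 10 = 8
XOR 8 with 12: 8 XOR 12 = 4
Nim-value = 4

4


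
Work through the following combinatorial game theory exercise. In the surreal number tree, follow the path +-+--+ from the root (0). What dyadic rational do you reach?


Sign expansion: +-+--+
Rule: track bounds (lo, hi), initially (-inf, +inf). On '+', the current value becomes lo and we move to the simplest number in (value, hi): value + 1 if hi = +inf, otherwise the midpoint (value + hi)/2. On '-', the current value becomes hi and we move to value - 1 if lo = -inf, otherwise the midpoint (lo + value)/2.
Start at 0.
Step 1: sign = +, move right. Bounds: (0, +inf). Value = 1
Step 2: sign = -, move left. Bounds: (0, 1). Value = 1/2
Step 3: sign = +, move right. Bounds: (1/2, 1). Value = 3/4
Step 4: sign = -, move left. Bounds: (1/2, 3/4). Value = 5/8
Step 5: sign = -, move left. Bounds: (1/2, 5/8). Value = 9/16
Step 6: sign = +, move right. Bounds: (9/16, 5/8). Value = 19/32
The surreal number with sign expansion +-+--+ is 19/32.

19/32


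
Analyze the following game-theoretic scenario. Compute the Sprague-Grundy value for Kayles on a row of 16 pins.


Kayles: a move removes 1 or 2 adjacent pins from a contiguous row.
Removing pins from a row of k leaves two independent rows (a, b) with a + b = k - 1 (one pin) or a + b = k - 2 (two pins); an end removal gives a = 0.
By Sprague-Grundy, G(k) = mex{ G(a) XOR G(b) } over all these splits. G(0) = 0.
G(1): splits (0,0):0^0=0 -> mex({0}) = 1
G(2): splits (0,1):0^1=1 (0,0):0^0=0 -> mex({0, 1}) = 2
G(3): splits (0,2):0^2=2 (1,1):1^1=0 (0,1):0^1=1 -> mex({0, 1, 2}) = 3
G(4): splits (0,3):0^3=3 (1,2):1^2=3 (0,2):0^2=2 (1,1):1^1=0 -> mex({0, 2, 3}) = 1
G(5): splits (0,4):0^1=1 (1,3):1^3=2 (2,2):2^2=0 (0,3):0^3=3 (1,2):1^2=3 -> mex({0, 1, 2, 3}) = 4
G(6) = mex({0, 1, 2, 4}) = 3
G(7) = mex({0, 1, 3, 4, 5}) = 2
G(8) = mex({0, 2, 3, 5, 6}) = 1
G(9) = mex({0, 1, 2, 3, 6, 7}) = 4
G(10) = mex({0, 1, 3, 4, 5, 7}) = 2
G(11) = mex({0, 1, 2, 3, 4, 5}) = 6
G(12) = mex({0, 1, 2, 3, 5, 6, 7}) = 4
G(13) = mex({0, 2, 3, 4, 6, 7}) = 1
G(14) = mex({0, 1, 4, 5, 6, 7}) = 2
G(15) = mex({0, 1, 2, 3, 4, 5, 6}) = 7
G(16) = mex({0, 2, 3, 5, 6, 7}) = 1
Therefore G(16) = 1.

1


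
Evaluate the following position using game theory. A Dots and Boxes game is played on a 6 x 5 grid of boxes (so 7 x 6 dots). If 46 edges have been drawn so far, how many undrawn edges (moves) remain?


Grid: 6 x 5 boxes, i.e. 7 rows and 6 columns of dots.
Horizontal edges: (rows + 1) * cols = 7 * 5 = 35
Vertical edges: rows * (cols + 1) = 6 * 6 = 36
Total edges: 35 + 36 = 71
Edges drawn: 46
Remaining: 71 - 46 = 25

25


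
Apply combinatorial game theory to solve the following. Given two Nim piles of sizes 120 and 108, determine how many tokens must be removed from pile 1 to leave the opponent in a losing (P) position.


Piles: 120 and 108
Current XOR: 120 XOR 108 = 20 (non-zero, so this is an N-position).
To make the XOR zero, we need to find a move that balances the piles.
For pile 1 (size 120): target = 120 XOR 20 = 108
We reduce pile 1 from 120 to 108.
Tokens removed: 120 - 108 = 12
Verification: 108 XOR 108 = 0

12


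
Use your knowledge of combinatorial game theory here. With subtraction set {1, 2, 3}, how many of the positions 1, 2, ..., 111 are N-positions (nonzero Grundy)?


Subtraction set S = {1, 2, 3}, so G(n) = n mod 4.
G(n) = 0 when n is a multiple of 4.
Multiples of 4 in [1, 111]: 27
N-positions (nonzero Grundy) = 111 - 27 = 84

84


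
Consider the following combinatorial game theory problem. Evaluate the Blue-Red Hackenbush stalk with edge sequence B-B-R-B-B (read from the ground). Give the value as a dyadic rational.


Edges (from ground): B-B-R-B-B
By Berlekamp's sign-expansion rule, a Blue-Red Hackenbush stalk has the value of the surreal number whose sign sequence is the edge sequence with B -> + and R -> -.
Sign sequence: ++-++
Trace the sign expansion in the surreal number tree, starting from 0:
Edge 1: B (sign +) -> bounds (0, +inf), value = 1
Edge 2: B (sign +) -> bounds (1, +inf), value = 2
Edge 3: R (sign -) -> bounds (1, 2), value = 3/2
Edge 4: B (sign +) -> bounds (3/2, 2), value = 7/4
Edge 5: B (sign +) -> bounds (7/4, 2), value = 15/8
Game value = 15/8

15/8


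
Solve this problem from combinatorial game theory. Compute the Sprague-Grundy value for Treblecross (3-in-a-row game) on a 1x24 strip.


Treblecross: place X on empty cells; 3-in-a-row wins.
Playing within two cells of an existing X lets the opponent win at once, so sensible play treats the cells i-2..i+2 around each X as dead. The player left with no safe cell loses, so this is a normal-play take-away game on strips of safe cells.
Placing X at cell i (0-indexed) of a strip of k safe cells leaves independent strips of sizes max(0, i-2) and max(0, k-i-3). Hence G(k) = mex{ G(max(0,i-2)) XOR G(max(0,k-i-3)) : 0 <= i < k }, with G(0) = 0.
G(1): splits (0,0):0^0=0 -> mex({0}) = 1
G(2): splits (0,0):0^0=0 -> mex({0}) = 1
G(3): splits (0,0):0^0=0 -> mex({0}) = 1
G(4): splits (0,1):0^1=1 (0,0):0^0=0 -> mex({0, 1}) = 2
G(5): splits (0,2):0^1=1 (0,1):0^1=1 (0,0):0^0=0 -> mex({0, 1}) = 2
G(6) = mex({1}) = 0
G(7) = mex({0, 1, 2}) = 3
G(8) = mex({0, 1, 2}) = 3
G(9) = mex({0, 2}) = 1
G(10) = mex({0, 2, 3}) = 1
G(11) = mex({0, 3}) = 1
G(12) = mex({1, 3}) = 0
G(13) = mex({0, 1, 2, 3}) = 4
G(14) = mex({0, 1, 2}) = 3
G(15) = mex({0, 1, 2}) = 3
G(16) = mex({0, 1, 2, 4}) = 3
G(17) = mex({0, 1, 3, 4}) = 2
G(18) = mex({0, 1, 3, 4}) = 2
G(19) = mex({0, 1, 3, 5}) = 2
G(20) = mex({0, 1, 2, 3, 5}) = 4
G(21) = mex({0, 1, 2, 3, 5}) = 4
G(22) = mex({1, 2, 6}) = 0
G(23) = mex({0, 1, 2, 3, 4, 6}) = 5
G(24) = mex({0, 1, 2, 3, 4}) = 5
Therefore G(24) = 5.

5


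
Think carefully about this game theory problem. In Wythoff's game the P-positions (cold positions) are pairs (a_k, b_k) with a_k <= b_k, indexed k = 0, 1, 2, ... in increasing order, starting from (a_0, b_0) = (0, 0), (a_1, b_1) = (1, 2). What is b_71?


By Wythoff's theorem, a_k = floor(k * phi) and b_k = floor(k * phi^2) = a_k + k, where phi = (1 + sqrt(5))/2 is the golden ratio.
phi = (1 + sqrt(5))/2 = 1.618034
phi^2 = phi + 1 = 2.618034
k = 71
k * phi^2 = 71 * 2.618034 = 185.880413
b_71 = floor(k * phi^2) = 185 (check: a_71 + k = 114 + 71 = 185)

185


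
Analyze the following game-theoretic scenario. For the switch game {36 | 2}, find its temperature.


The game is {36 | 2}, a switch {a | b} with numbers a > b.
Cooling {a | b} by t gives {a - t | b + t}, which stops being hot when a - t = b + t, i.e. at t = (a - b)/2. So the temperature of a switch is (a - b)/2.
Temperature = (Left option - Right option) / 2
= (36 - (2)) / 2
= 34 / 2
= 17

17


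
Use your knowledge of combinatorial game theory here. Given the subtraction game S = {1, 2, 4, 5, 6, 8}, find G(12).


The subtraction set is S = {1, 2, 4, 5, 6, 8}.
G(k) = mex{ G(k - s) : s in S, s <= k }. We compute iteratively: G(0) = 0.
G(1) = mex({0}) = 1
G(2) = mex({0, 1}) = 2
G(3) = mex({1, 2}) = 0
G(4) = mex({0, 2}) = 1
G(5) = mex({0, 1}) = 2
G(6) = mex({0, 1, 2}) = 3
G(7) = mex({0, 1, 2, 3}) = 4
G(8) = mex({0, 1, 2, 3, 4}) = 5
G(9) = mex({0, 1, 2, 4, 5}) = 3
G(10) = mex({1, 2, 3, 5}) = 0
G(11) = mex({0, 2, 3, 4}) = 1
G(12) = mex({0, 1, 3, 4, 5}) = 2
Therefore G(12) = 2.

2


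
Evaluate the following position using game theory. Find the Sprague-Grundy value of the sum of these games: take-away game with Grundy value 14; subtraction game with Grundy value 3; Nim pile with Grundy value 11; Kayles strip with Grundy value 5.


By the Sprague-Grundy theorem, the Grundy value of a sum of games is the XOR of individual Grundy values.
take-away game: Grundy value = 14. Running XOR: 0 XOR 14 = 14
subtraction game: Grundy value = 3. Running XOR: 14 XOR 3 = 13
Nim pile: Grundy value = 11. Running XOR: 13 XOR 11 = 6
Kayles strip: Grundy value = 5. Running XOR: 6 XOR 5 = 3
The combined Grundy value is 3.

3


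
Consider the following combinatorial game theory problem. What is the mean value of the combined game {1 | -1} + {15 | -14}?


G1 = {1 | -1}, G2 = {15 | -14}
Each is a switch {a | b} with numbers a > b; its mean value is (a + b)/2, and mean value is additive over game sums: m(G1 + G2) = m(G1) + m(G2).
Mean of G1 = (1 + (-1))/2 = 0/2 = 0
Mean of G2 = (15 + (-14))/2 = 1/2 = 1/2
Mean of G1 + G2 = 0 + 1/2 = 1/2

1/2


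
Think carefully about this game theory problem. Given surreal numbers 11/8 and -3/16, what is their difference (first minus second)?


x = 11/8, y = -3/16
Converting to common denominator: 16
x = 22/16, y = -3/16
x - y = 11/8 - -3/16 = 25/16

25/16


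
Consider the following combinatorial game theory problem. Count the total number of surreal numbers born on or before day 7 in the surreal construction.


Day 0: {|} = 0 is born. Count = 1.
Day n: the number of surreal numbers born by day n is 2^(n+1) - 1.
By day 0: 2^1 - 1 = 1
By day 1: 2^2 - 1 = 3
By day 2: 2^3 - 1 = 7
By day 3: 2^4 - 1 = 15
By day 4: 2^5 - 1 = 31
By day 5: 2^6 - 1 = 63
By day 6: 2^7 - 1 = 127
By day 7: 2^8 - 1 = 255
By day 7: 255 surreal numbers.

255


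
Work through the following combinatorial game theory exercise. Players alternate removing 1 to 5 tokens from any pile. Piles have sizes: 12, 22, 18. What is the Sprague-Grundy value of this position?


Subtraction set: {1, 2, 3, 4, 5}
For this subtraction set, G(n) = n mod 6 (period = max + 1 = 6).
Pile 1 (size 12): G(12) = 12 mod 6 = 0
Pile 2 (size 22): G(22) = 22 mod 6 = 4
Pile 3 (size 18): G(18) = 18 mod 6 = 0
Total Grundy value = XOR of all: 0 XOR 4 XOR 0 = 4

4


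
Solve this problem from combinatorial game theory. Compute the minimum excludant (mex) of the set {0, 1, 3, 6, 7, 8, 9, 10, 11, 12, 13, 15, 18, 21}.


Set = {0, 1, 3, 6, 7, 8, 9, 10, 11, 12, 13, 15, 18, 21}
0 is in the set.
1 is in the set.
2 is NOT in the set. This is the mex.
mex = 2

2


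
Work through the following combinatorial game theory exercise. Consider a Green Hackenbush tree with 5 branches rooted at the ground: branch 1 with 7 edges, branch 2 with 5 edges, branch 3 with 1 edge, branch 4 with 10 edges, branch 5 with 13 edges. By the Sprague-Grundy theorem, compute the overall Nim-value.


The tree has 5 branches from the ground vertex.
In Green Hackenbush, the Nim-value of a simple path of length k is k.
Branch 1: length 7, Nim-value = 7
Branch 2: length 5, Nim-value = 5
Branch 3: length 1, Nim-value = 1
Branch 4: length 10, Nim-value = 10
Branch 5: length 13, Nim-value = 13
Total Nim-value = XOR of all branch values:
0 XOR 7 = 7
7 XOR 5 = 2
2 XOR 1 = 3
3 XOR 10 = 9
9 XOR 13 = 4
Nim-value of the tree = 4

4


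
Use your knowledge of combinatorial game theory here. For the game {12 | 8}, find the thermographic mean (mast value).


Game = {12 | 8}, a switch {a | b} with numbers a > b.
Its thermograph has left wall a - t and right wall b + t, which meet at t = (a - b)/2, where both equal (a + b)/2. So the mast (mean value) is at (a + b)/2.
Mean = (12 + (8))/2 = 20/2 = 10

10


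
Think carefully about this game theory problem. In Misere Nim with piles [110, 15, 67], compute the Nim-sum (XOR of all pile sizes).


We need the XOR (exclusive or) of all pile sizes.
After XOR-ing pile 1 (size 110): 0 XOR 110 = 110
After XOR-ing pile 2 (size 15): 110 XOR 15 = 97
After XOR-ing pile 3 (size 67): 97 XOR 67 = 34
The Nim-value of this position is 34.

34


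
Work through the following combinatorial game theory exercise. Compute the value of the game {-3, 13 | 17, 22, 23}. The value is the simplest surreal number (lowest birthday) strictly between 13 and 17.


Left options: {-3, 13}, max = 13
Right options: {17, 22, 23}, min = 17
All options are numbers and max(Left) < min(Right), so by the simplicity theorem the value is the simplest (earliest-born) number strictly between 13 and 17.
Integers 14 through 16 all lie strictly between 13 and 17.
Among integers, the simplest (lowest birthday = smallest |n|; 0 is born on day 0, +-n on day n) is 14.
No non-integer in the interval can be simpler: if x is a non-integer in the interval, then floor(x) or ceil(x) also lies in the interval (the interval contains an integer), and both are proper prefixes of x's sign expansion, i.e. born earlier. So the game value is 14.
Game value = 14

14


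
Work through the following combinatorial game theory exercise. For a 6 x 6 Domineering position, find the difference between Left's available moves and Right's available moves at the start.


Board is 6 x 6 (rows x cols).
Left (vertical) placements: (rows-1) * cols = 5 * 6 = 30
Right (horizontal) placements: rows * (cols-1) = 6 * 5 = 30
Advantage = Left - Right = 30 - 30 = 0

0


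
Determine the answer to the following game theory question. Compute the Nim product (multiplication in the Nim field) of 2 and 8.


Nim multiplication is bilinear over XOR: (u XOR v) * w = (u*w) XOR (v*w).
So we split each operand into its bit components and XOR the pairwise Nim products.
2 = 2 (as XOR of powers of 2).
8 = 8 (as XOR of powers of 2).
Using the standard Nim-product table on single bits:
  2*2 = 3,   2*4 = 8,   2*8 = 12,
  4*4 = 6,   4*8 = 11,  8*8 = 13,
and  1*x = x (identity), k*l = l*k (commutative).
Pairwise Nim products:
  2 * 8 = 12
XOR them: 12 = 12.
Result: 2 * 8 = 12 (in Nim).

12


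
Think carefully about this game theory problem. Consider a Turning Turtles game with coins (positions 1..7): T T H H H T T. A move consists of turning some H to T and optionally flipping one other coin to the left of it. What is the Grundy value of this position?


Coins: T T H H H T T
Key fact: a single head at position k behaves exactly like a Nim heap of size k (turning it to T and optionally flipping a coin at j < k corresponds to moving the heap from k to j, or to 0), and heads combine as a disjunctive sum (two heads at the same place would cancel, matching j XOR j = 0). So the Nim-value is the XOR of the 1-indexed positions of the heads.
Face-up positions (1-indexed): [3, 4, 5]
XOR 0 with 3: 0 XOR 3 = 3
XOR 3 with 4: 3 XOR 4 = 7
XOR 7 with 5: 7 XOR 5 = 2
Nim-value = 2

2


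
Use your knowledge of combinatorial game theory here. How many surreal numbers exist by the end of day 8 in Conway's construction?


Day 0: {|} = 0 is born. Count = 1.
Day n: the number of surreal numbers born by day n is 2^(n+1) - 1.
By day 0: 2^1 - 1 = 1
By day 1: 2^2 - 1 = 3
By day 2: 2^3 - 1 = 7
By day 3: 2^4 - 1 = 15
By day 4: 2^5 - 1 = 31
By day 5: 2^6 - 1 = 63
By day 6: 2^7 - 1 = 127
By day 7: 2^8 - 1 = 255
By day 8: 2^9 - 1 = 511
By day 8: 511 surreal numbers.

511


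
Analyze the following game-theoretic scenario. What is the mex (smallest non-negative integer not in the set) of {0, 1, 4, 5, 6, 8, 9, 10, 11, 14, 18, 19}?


Set = {0, 1, 4, 5, 6, 8, 9, 10, 11, 14, 18, 19}
0 is in the set.
1 is in the set.
2 is NOT in the set. This is the mex.
mex = 2

2


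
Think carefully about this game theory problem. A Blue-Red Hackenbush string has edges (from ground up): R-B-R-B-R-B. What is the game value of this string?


Edges (from ground): R-B-R-B-R-B
By Berlekamp's sign-expansion rule, a Blue-Red Hackenbush stalk has the value of the surreal number whose sign sequence is the edge sequence with B -> + and R -> -.
Sign sequence: -+-+-+
Trace the sign expansion in the surreal number tree, starting from 0:
Edge 1: R (sign -) -> bounds (-inf, 0), value = -1
Edge 2: B (sign +) -> bounds (-1, 0), value = -1/2
Edge 3: R (sign -) -> bounds (-1, -1/2), value = -3/4
Edge 4: B (sign +) -> bounds (-3/4, -1/2), value = -5/8
Edge 5: R (sign -) -> bounds (-3/4, -5/8), value = -11/16
Edge 6: B (sign +) -> bounds (-11/16, -5/8), value = -21/32
Game value = -21/32

-21/32


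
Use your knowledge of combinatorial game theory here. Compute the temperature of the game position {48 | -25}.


The game is {48 | -25}, a switch {a | b} with numbers a > b.
Cooling {a | b} by t gives {a - t | b + t}, which stops being hot when a - t = b + t, i.e. at t = (a - b)/2. So the temperature of a switch is (a - b)/2.
Temperature = (Left option - Right option) / 2
= (48 - (-25)) / 2
= 73 / 2
= 73/2

73/2


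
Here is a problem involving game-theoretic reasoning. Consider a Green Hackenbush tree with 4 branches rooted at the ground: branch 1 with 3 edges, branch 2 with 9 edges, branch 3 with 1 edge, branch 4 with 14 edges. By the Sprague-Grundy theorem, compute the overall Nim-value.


The tree has 4 branches from the ground vertex.
In Green Hackenbush, the Nim-value of a simple path of length k is k.
Branch 1: length 3, Nim-value = 3
Branch 2: length 9, Nim-value = 9
Branch 3: length 1, Nim-value = 1
Branch 4: length 14, Nim-value = 14
Total Nim-value = XOR of all branch values:
0 XOR 3 = 3
3 XOR 9 = 10
10 XOR 1 = 11
11 XOR 14 = 5
Nim-value of the tree = 5

5


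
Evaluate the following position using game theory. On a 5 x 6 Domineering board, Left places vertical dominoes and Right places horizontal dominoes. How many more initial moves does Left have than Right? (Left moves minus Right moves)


Board is 5 x 6 (rows x cols).
Left (vertical) placements: (rows-1) * cols = 4 * 6 = 24
Right (horizontal) placements: rows * (cols-1) = 5 * 5 = 25
Advantage = Left - Right = 24 - 25 = -1

-1


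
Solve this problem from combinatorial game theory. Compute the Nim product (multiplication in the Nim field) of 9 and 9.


Nim multiplication is bilinear over XOR: (u XOR v) * w = (u*w) XOR (v*w).
So we split each operand into its bit components and XOR the pairwise Nim products.
9 = 1 + 8 (as XOR of powers of 2).
9 = 1 + 8 (as XOR of powers of 2).
Using the standard Nim-product table on single bits:
  2*2 = 3,   2*4 = 8,   2*8 = 12,
  4*4 = 6,   4*8 = 11,  8*8 = 13,
and  1*x = x (identity), k*l = l*k (commutative).
Pairwise Nim products:
  1 * 1 = 1
  1 * 8 = 8
  8 * 1 = 8
  8 * 8 = 13
XOR them: 1 XOR 8 XOR 8 XOR 13 = 12.
Result: 9 * 9 = 12 (in Nim).

12


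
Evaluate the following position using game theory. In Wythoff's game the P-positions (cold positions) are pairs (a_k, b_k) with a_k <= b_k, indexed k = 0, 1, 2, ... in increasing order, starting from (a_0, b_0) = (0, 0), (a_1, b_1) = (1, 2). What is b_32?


By Wythoff's theorem, a_k = floor(k * phi) and b_k = floor(k * phi^2) = a_k + k, where phi = (1 + sqrt(5))/2 is the golden ratio.
phi = (1 + sqrt(5))/2 = 1.618034
phi^2 = phi + 1 = 2.618034
k = 32
k * phi^2 = 32 * 2.618034 = 83.777088
b_32 = floor(k * phi^2) = 83 (check: a_32 + k = 51 + 32 = 83)

83


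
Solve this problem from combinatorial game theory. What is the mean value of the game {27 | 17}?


Game = {27 | 17}, a switch {a | b} with numbers a > b.
Its thermograph has left wall a - t and right wall b + t, which meet at t = (a - b)/2, where both equal (a + b)/2. So the mast (mean value) is at (a + b)/2.
Mean = (27 + (17))/2 = 44/2 = 22

22


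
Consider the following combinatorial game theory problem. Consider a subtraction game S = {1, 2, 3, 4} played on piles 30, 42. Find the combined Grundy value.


Subtraction set: {1, 2, 3, 4}
For this subtraction set, G(n) = n mod 5 (period = max + 1 = 5).
Pile 1 (size 30): G(30) = 30 mod 5 = 0
Pile 2 (size 42): G(42) = 42 mod 5 = 2
Total Grundy value = XOR of all: 0 XOR 2 = 2

2


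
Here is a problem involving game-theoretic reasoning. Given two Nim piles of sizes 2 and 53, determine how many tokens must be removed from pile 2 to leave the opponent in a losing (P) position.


Piles: 2 and 53
Current XOR: 2 XOR 53 = 55 (non-zero, so this is an N-position).
To make the XOR zero, we need to find a move that balances the piles.
For pile 2 (size 53): target = 53 XOR 55 = 2
We reduce pile 2 from 53 to 2.
Tokens removed: 53 - 2 = 51
Verification: 2 XOR 2 = 0

51


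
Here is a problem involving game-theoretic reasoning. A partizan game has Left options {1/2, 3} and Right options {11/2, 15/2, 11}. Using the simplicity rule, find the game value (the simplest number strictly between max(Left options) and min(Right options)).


Left options: {1/2, 3}, max = 3
Right options: {11/2, 15/2, 11}, min = 11/2
All options are numbers and max(Left) < min(Right), so by the simplicity theorem the value is the simplest (earliest-born) number strictly between 3 and 11/2.
Integers 4 through 5 all lie strictly between 3 and 11/2.
Among integers, the simplest (lowest birthday = smallest |n|; 0 is born on day 0, +-n on day n) is 4.
No non-integer in the interval can be simpler: if x is a non-integer in the interval, then floor(x) or ceil(x) also lies in the interval (the interval contains an integer), and both are proper prefixes of x's sign expansion, i.e. born earlier. So the game value is 4.
Game value = 4

4


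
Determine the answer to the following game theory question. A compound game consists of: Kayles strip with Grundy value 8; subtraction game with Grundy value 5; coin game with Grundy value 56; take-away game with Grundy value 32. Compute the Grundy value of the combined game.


By the Sprague-Grundy theorem, the Grundy value of a sum of games is the XOR of individual Grundy values.
Kayles strip: Grundy value = 8. Running XOR: 0 XOR 8 = 8
subtraction game: Grundy value = 5. Running XOR: 8 XOR 5 = 13
coin game: Grundy value = 56. Running XOR: 13 XOR 56 = 53
take-away game: Grundy value = 32. Running XOR: 53 XOR 32 = 21
The combined Grundy value is 21.

21


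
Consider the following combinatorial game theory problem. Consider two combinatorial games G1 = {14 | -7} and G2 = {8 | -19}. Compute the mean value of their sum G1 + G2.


G1 = {14 | -7}, G2 = {8 | -19}
Each is a switch {a | b} with numbers a > b; its mean value is (a + b)/2, and mean value is additive over game sums: m(G1 + G2) = m(G1) + m(G2).
Mean of G1 = (14 + (-7))/2 = 7/2 = 7/2
Mean of G2 = (8 + (-19))/2 = -11/2 = -11/2
Mean of G1 + G2 = 7/2 + -11/2 = -2

-2


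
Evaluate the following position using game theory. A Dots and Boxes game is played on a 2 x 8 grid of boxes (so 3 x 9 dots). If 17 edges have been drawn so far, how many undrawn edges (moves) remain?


Grid: 2 x 8 boxes, i.e. 3 rows and 9 columns of dots.
Horizontal edges: (rows + 1) * cols = 3 * 8 = 24
Vertical edges: rows * (cols + 1) = 2 * 9 = 18
Total edges: 24 + 18 = 42
Edges drawn: 17
Remaining: 42 - 17 = 25

25


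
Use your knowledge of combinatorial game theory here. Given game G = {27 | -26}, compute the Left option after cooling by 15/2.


Original game: {27 | -26} (a switch {a | b} with a > b).
Cooling by t (for t below the temperature (a - b)/2 = 53/2) taxes each move by t: {a | b} cooled by t is {a - t | b + t}.
Cooling amount: t = 15/2
Cooled Left option: 27 - 15/2 = 39/2
Cooled Right option: -26 + 15/2 = -37/2
Cooled game: {39/2 | -37/2}
Left option = 39/2

39/2


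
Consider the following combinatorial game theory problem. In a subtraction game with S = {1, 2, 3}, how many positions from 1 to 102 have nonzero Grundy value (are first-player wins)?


Subtraction set S = {1, 2, 3}, so G(n) = n mod 4.
G(n) = 0 when n is a multiple of 4.
Multiples of 4 in [1, 102]: 25
N-positions (nonzero Grundy) = 102 - 25 = 77

77


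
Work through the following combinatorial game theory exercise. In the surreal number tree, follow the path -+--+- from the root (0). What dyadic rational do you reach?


Sign expansion: -+--+-
Rule: track bounds (lo, hi), initially (-inf, +inf). On '+', the current value becomes lo and we move to the simplest number in (value, hi): value + 1 if hi = +inf, otherwise the midpoint (value + hi)/2. On '-', the current value becomes hi and we move to value - 1 if lo = -inf, otherwise the midpoint (lo + value)/2.
Start at 0.
Step 1: sign = -, move left. Bounds: (-inf, 0). Value = -1
Step 2: sign = +, move right. Bounds: (-1, 0). Value = -1/2
Step 3: sign = -, move left. Bounds: (-1, -1/2). Value = -3/4
Step 4: sign = -, move left. Bounds: (-1, -3/4). Value = -7/8
Step 5: sign = +, move right. Bounds: (-7/8, -3/4). Value = -13/16
Step 6: sign = -, move left. Bounds: (-7/8, -13/16). Value = -27/32
The surreal number with sign expansion -+--+- is -27/32.

-27/32


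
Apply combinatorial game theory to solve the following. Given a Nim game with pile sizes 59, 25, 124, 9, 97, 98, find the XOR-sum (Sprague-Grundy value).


We need the XOR (exclusive or) of all pile sizes.
After XOR-ing pile 1 (size 59): 0 XOR 59 = 59
After XOR-ing pile 2 (size 25): 59 XOR 25 = 34
After XOR-ing pile 3 (size 124): 34 XOR 124 = 94
After XOR-ing pile 4 (size 9): 94 XOR 9 = 87
After XOR-ing pile 5 (size 97): 87 XOR 97 = 54
After XOR-ing pile 6 (size 98): 54 XOR 98 = 84
The Nim-value of this position is 84.

84


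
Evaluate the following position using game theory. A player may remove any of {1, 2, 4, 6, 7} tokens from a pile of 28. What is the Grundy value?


The subtraction set is S = {1, 2, 4, 6, 7}.
G(k) = mex{ G(k - s) : s in S, s <= k }. We compute iteratively: G(0) = 0.
G(1) = mex({0}) = 1
G(2) = mex({0, 1}) = 2
G(3) = mex({1, 2}) = 0
G(4) = mex({0, 2}) = 1
G(5) = mex({0, 1}) = 2
G(6) = mex({0, 1, 2}) = 3
G(7) = mex({0, 1, 2, 3}) = 4
G(8) = mex({1, 2, 3, 4}) = 0
G(9) = mex({0, 2, 4}) = 1
G(10) = mex({0, 1, 3}) = 2
G(11) = mex({1, 2, 4}) = 0
G(12) = mex({0, 2, 3}) = 1
G(13) = mex({0, 1, 3, 4}) = 2
G(14) = mex({0, 1, 2, 4}) = 3
Observe that G(8)..G(14) = 0, 1, 2, 0, 1, 2, 3 repeats G(0)..G(6) = 0, 1, 2, 0, 1, 2, 3.
For k >= max(S) = 7, G(k) is determined by the previous 7 values G(k-7)..G(k-1); a window of 7 consecutive values has recurred shifted by 8, so by induction G(k + 8) = G(k) for all k >= 0: the sequence is periodic from the start with period 8.
One period: G(0..7) = 0, 1, 2, 0, 1, 2, 3, 4.
28 mod 8 = 4, so G(28) = G(4) = 1.

1


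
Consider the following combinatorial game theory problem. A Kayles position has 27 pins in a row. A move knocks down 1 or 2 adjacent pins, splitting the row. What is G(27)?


Kayles: a move removes 1 or 2 adjacent pins from a contiguous row.
Removing pins from a row of k leaves two independent rows (a, b) with a + b = k - 1 (one pin) or a + b = k - 2 (two pins); an end removal gives a = 0.
By Sprague-Grundy, G(k) = mex{ G(a) XOR G(b) } over all these splits. G(0) = 0.
G(1): splits (0,0):0^0=0 -> mex({0}) = 1
G(2): splits (0,1):0^1=1 (0,0):0^0=0 -> mex({0, 1}) = 2
G(3): splits (0,2):0^2=2 (1,1):1^1=0 (0,1):0^1=1 -> mex({0, 1, 2}) = 3
G(4): splits (0,3):0^3=3 (1,2):1^2=3 (0,2):0^2=2 (1,1):1^1=0 -> mex({0, 2, 3}) = 1
G(5): splits (0,4):0^1=1 (1,3):1^3=2 (2,2):2^2=0 (0,3):0^3=3 (1,2):1^2=3 -> mex({0, 1, 2, 3}) = 4
G(6) = mex({0, 1, 2, 4}) = 3
G(7) = mex({0, 1, 3, 4, 5}) = 2
G(8) = mex({0, 2, 3, 5, 6}) = 1
G(9) = mex({0, 1, 2, 3, 6, 7}) = 4
G(10) = mex({0, 1, 3, 4, 5, 7}) = 2
G(11) = mex({0, 1, 2, 3, 4, 5}) = 6
G(12) = mex({0, 1, 2, 3, 5, 6, 7}) = 4
G(13) = mex({0, 2, 3, 4, 6, 7}) = 1
G(14) = mex({0, 1, 4, 5, 6, 7}) = 2
G(15) = mex({0, 1, 2, 3, 4, 5, 6}) = 7
G(16) = mex({0, 2, 3, 5, 6, 7}) = 1
G(17) = mex({0, 1, 2, 3, 5, 6, 7}) = 4
G(18) = mex({0, 1, 2, 4, 5, 6}) = 3
G(19) = mex({0, 1, 3, 4, 5, 7}) = 2
G(20) = mex({0, 2, 3, 4, 5, 6, 7}) = 1
G(21) = mex({0, 1, 2, 3, 5, 6, 7}) = 4
G(22) = mex({0, 1, 2, 3, 4, 5, 7}) = 6
G(23) = mex({0, 1, 2, 3, 4, 5, 6}) = 7
G(24) = mex({0, 1, 2, 3, 5, 6, 7}) = 4
G(25) = mex({0, 2, 3, 4, 6, 7}) = 1
G(26) = mex({0, 1, 3, 4, 5, 6, 7}) = 2
G(27) = mex({0, 1, 2, 3, 4, 5, 6, 7}) = 8
Therefore G(27) = 8.

8


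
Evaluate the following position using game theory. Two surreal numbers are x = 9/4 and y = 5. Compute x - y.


x = 9/4, y = 5
Converting to common denominator: 4
x = 9/4, y = 20/4
x - y = 9/4 - 5 = -11/4

-11/4


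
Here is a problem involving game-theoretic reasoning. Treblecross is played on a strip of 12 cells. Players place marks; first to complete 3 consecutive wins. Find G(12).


Treblecross: place X on empty cells; 3-in-a-row wins.
Playing within two cells of an existing X lets the opponent win at once, so sensible play treats the cells i-2..i+2 around each X as dead. The player left with no safe cell loses, so this is a normal-play take-away game on strips of safe cells.
Placing X at cell i (0-indexed) of a strip of k safe cells leaves independent strips of sizes max(0, i-2) and max(0, k-i-3). Hence G(k) = mex{ G(max(0,i-2)) XOR G(max(0,k-i-3)) : 0 <= i < k }, with G(0) = 0.
G(1): splits (0,0):0^0=0 -> mex({0}) = 1
G(2): splits (0,0):0^0=0 -> mex({0}) = 1
G(3): splits (0,0):0^0=0 -> mex({0}) = 1
G(4): splits (0,1):0^1=1 (0,0):0^0=0 -> mex({0, 1}) = 2
G(5): splits (0,2):0^1=1 (0,1):0^1=1 (0,0):0^0=0 -> mex({0, 1}) = 2
G(6) = mex({1}) = 0
G(7) = mex({0, 1, 2}) = 3
G(8) = mex({0, 1, 2}) = 3
G(9) = mex({0, 2}) = 1
G(10) = mex({0, 2, 3}) = 1
G(11) = mex({0, 3}) = 1
G(12) = mex({1, 3}) = 0
Therefore G(12) = 0.

0


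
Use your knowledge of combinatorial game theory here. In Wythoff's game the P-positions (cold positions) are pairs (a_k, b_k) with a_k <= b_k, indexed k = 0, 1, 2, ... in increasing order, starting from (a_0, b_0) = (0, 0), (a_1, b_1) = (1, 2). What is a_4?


By Wythoff's theorem, a_k = floor(k * phi) and b_k = floor(k * phi^2) = a_k + k, where phi = (1 + sqrt(5))/2 is the golden ratio.
phi = (1 + sqrt(5))/2 = 1.618034
k = 4
k * phi = 4 * 1.618034 = 6.472136
a_4 = floor(k * phi) = 6

6


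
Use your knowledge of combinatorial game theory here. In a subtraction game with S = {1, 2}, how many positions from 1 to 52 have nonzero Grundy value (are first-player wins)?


Subtraction set S = {1, 2}, so G(n) = n mod 3.
G(n) = 0 when n is a multiple of 3.
Multiples of 3 in [1, 52]: 17
N-positions (nonzero Grundy) = 52 - 17 = 35

35


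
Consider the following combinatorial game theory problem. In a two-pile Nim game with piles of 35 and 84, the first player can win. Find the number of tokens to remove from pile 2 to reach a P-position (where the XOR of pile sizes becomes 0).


Piles: 35 and 84
Current XOR: 35 XOR 84 = 119 (non-zero, so this is an N-position).
To make the XOR zero, we need to find a move that balances the piles.
For pile 2 (size 84): target = 84 XOR 119 = 35
We reduce pile 2 from 84 to 35.
Tokens removed: 84 - 35 = 49
Verification: 35 XOR 35 = 0

49


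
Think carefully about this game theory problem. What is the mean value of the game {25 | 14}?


Game = {25 | 14}, a switch {a | b} with numbers a > b.
Its thermograph has left wall a - t and right wall b + t, which meet at t = (a - b)/2, where both equal (a + b)/2. So the mast (mean value) is at (a + b)/2.
Mean = (25 + (14))/2 = 39/2 = 39/2

39/2


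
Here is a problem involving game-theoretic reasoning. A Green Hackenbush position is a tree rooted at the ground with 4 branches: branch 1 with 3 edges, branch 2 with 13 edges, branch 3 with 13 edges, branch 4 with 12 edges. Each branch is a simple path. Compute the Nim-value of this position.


The tree has 4 branches from the ground vertex.
In Green Hackenbush, the Nim-value of a simple path of length k is k.
Branch 1: length 3, Nim-value = 3
Branch 2: length 13, Nim-value = 13
Branch 3: length 13, Nim-value = 13
Branch 4: length 12, Nim-value = 12
Total Nim-value = XOR of all branch values:
0 XOR 3 = 3
3 XOR 13 = 14
14 XOR 13 = 3
3 XOR 12 = 15
Nim-value of the tree = 15

15


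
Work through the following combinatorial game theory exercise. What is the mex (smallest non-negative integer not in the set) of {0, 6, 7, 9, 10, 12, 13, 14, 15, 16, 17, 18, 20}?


Set = {0, 6, 7, 9, 10, 12, 13, 14, 15, 16, 17, 18, 20}
0 is in the set.
1 is NOT in the set. This is the mex.
mex = 1

1


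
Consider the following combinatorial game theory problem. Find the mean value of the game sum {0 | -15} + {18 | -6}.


G1 = {0 | -15}, G2 = {18 | -6}
Each is a switch {a | b} with numbers a > b; its mean value is (a + b)/2, and mean value is additive over game sums: m(G1 + G2) = m(G1) + m(G2).
Mean of G1 = (0 + (-15))/2 = -15/2 = -15/2
Mean of G2 = (18 + (-6))/2 = 12/2 = 6
Mean of G1 + G2 = -15/2 + 6 = -3/2

-3/2


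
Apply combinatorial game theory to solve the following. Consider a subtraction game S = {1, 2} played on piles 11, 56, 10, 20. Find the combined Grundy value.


Subtraction set: {1, 2}
For this subtraction set, G(n) = n mod 3 (period = max + 1 = 3).
Pile 1 (size 11): G(11) = 11 mod 3 = 2
Pile 2 (size 56): G(56) = 56 mod 3 = 2
Pile 3 (size 10): G(10) = 10 mod 3 = 1
Pile 4 (size 20): G(20) = 20 mod 3 = 2
Total Grundy value = XOR of all: 2 XOR 2 XOR 1 XOR 2 = 3

3


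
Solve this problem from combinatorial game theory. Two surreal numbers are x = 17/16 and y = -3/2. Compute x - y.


x = 17/16, y = -3/2
Converting to common denominator: 16
x = 17/16, y = -24/16
x - y = 17/16 - -3/2 = 41/16

41/16


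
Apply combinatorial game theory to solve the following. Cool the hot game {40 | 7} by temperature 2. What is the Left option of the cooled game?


Original game: {40 | 7} (a switch {a | b} with a > b).
Cooling by t (for t below the temperature (a - b)/2 = 33/2) taxes each move by t: {a | b} cooled by t is {a - t | b + t}.
Cooling amount: t = 2
Cooled Left option: 40 - 2 = 38
Cooled Right option: 7 + 2 = 9
Cooled game: {38 | 9}
Left option = 38

38


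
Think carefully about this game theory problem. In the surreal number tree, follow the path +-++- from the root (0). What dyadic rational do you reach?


Sign expansion: +-++-
Rule: track bounds (lo, hi), initially (-inf, +inf). On '+', the current value becomes lo and we move to the simplest number in (value, hi): value + 1 if hi = +inf, otherwise the midpoint (value + hi)/2. On '-', the current value becomes hi and we move to value - 1 if lo = -inf, otherwise the midpoint (lo + value)/2.
Start at 0.
Step 1: sign = +, move right. Bounds: (0, +inf). Value = 1
Step 2: sign = -, move left. Bounds: (0, 1). Value = 1/2
Step 3: sign = +, move right. Bounds: (1/2, 1). Value = 3/4
Step 4: sign = +, move right. Bounds: (3/4, 1). Value = 7/8
Step 5: sign = -, move left. Bounds: (3/4, 7/8). Value = 13/16
The surreal number with sign expansion +-++- is 13/16.

13/16


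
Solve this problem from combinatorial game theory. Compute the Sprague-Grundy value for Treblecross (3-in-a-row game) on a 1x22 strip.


Treblecross: place X on empty cells; 3-in-a-row wins.
Playing within two cells of an existing X lets the opponent win at once, so sensible play treats the cells i-2..i+2 around each X as dead. The player left with no safe cell loses, so this is a normal-play take-away game on strips of safe cells.
Placing X at cell i (0-indexed) of a strip of k safe cells leaves independent strips of sizes max(0, i-2) and max(0, k-i-3). Hence G(k) = mex{ G(max(0,i-2)) XOR G(max(0,k-i-3)) : 0 <= i < k }, with G(0) = 0.
G(1): splits (0,0):0^0=0 -> mex({0}) = 1
G(2): splits (0,0):0^0=0 -> mex({0}) = 1
G(3): splits (0,0):0^0=0 -> mex({0}) = 1
G(4): splits (0,1):0^1=1 (0,0):0^0=0 -> mex({0, 1}) = 2
G(5): splits (0,2):0^1=1 (0,1):0^1=1 (0,0):0^0=0 -> mex({0, 1}) = 2
G(6) = mex({1}) = 0
G(7) = mex({0, 1, 2}) = 3
G(8) = mex({0, 1, 2}) = 3
G(9) = mex({0, 2}) = 1
G(10) = mex({0, 2, 3}) = 1
G(11) = mex({0, 3}) = 1
G(12) = mex({1, 3}) = 0
G(13) = mex({0, 1, 2, 3}) = 4
G(14) = mex({0, 1, 2}) = 3
G(15) = mex({0, 1, 2}) = 3
G(16) = mex({0, 1, 2, 4}) = 3
G(17) = mex({0, 1, 3, 4}) = 2
G(18) = mex({0, 1, 3, 4}) = 2
G(19) = mex({0, 1, 3, 5}) = 2
G(20) = mex({0, 1, 2, 3, 5}) = 4
G(21) = mex({0, 1, 2, 3, 5}) = 4
G(22) = mex({1, 2, 6}) = 0
Therefore G(22) = 0.

0


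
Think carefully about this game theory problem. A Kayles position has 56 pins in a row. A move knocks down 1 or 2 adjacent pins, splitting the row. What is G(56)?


Kayles: a move removes 1 or 2 adjacent pins from a contiguous row.
Removing pins from a row of k leaves two independent rows (a, b) with a + b = k - 1 (one pin) or a + b = k - 2 (two pins); an end removal gives a = 0.
By Sprague-Grundy, G(k) = mex{ G(a) XOR G(b) } over all these splits. G(0) = 0.
G(1): splits (0,0):0^0=0 -> mex({0}) = 1
G(2): splits (0,1):0^1=1 (0,0):0^0=0 -> mex({0, 1}) = 2
G(3): splits (0,2):0^2=2 (1,1):1^1=0 (0,1):0^1=1 -> mex({0, 1, 2}) = 3
G(4): splits (0,3):0^3=3 (1,2):1^2=3 (0,2):0^2=2 (1,1):1^1=0 -> mex({0, 2, 3}) = 1
G(5): splits (0,4):0^1=1 (1,3):1^3=2 (2,2):2^2=0 (0,3):0^3=3 (1,2):1^2=3 -> mex({0, 1, 2, 3}) = 4
G(6) = mex({0, 1, 2, 4}) = 3
G(7) = mex({0, 1, 3, 4, 5}) = 2
G(8) = mex({0, 2, 3, 5, 6}) = 1
G(9) = mex({0, 1, 2, 3, 6, 7}) = 4
G(10) = mex({0, 1, 3, 4, 5, 7}) = 2
G(11) = mex({0, 1, 2, 3, 4, 5}) = 6
G(12) = mex({0, 1, 2, 3, 5, 6, 7}) = 4
G(13) = mex({0, 2, 3, 4, 6, 7}) = 1
G(14) = mex({0, 1, 4, 5, 6, 7}) = 2
G(15) = mex({0, 1, 2, 3, 4, 5, 6}) = 7
G(16) = mex({0, 2, 3, 5, 6, 7}) = 1
G(17) = mex({0, 1, 2, 3, 5, 6, 7}) = 4
G(18) = mex({0, 1, 2, 4, 5, 6}) = 3
G(19) = mex({0, 1, 3, 4, 5, 7}) = 2
G(20) = mex({0, 2, 3, 4, 5, 6, 7}) = 1
G(21) = mex({0, 1, 2, 3, 5, 6, 7}) = 4
G(22) = mex({0, 1, 2, 3, 4, 5, 7}) = 6
G(23) = mex({0, 1, 2, 3, 4, 5, 6}) = 7
G(24) = mex({0, 1, 2, 3, 5, 6, 7}) = 4
G(25) = mex({0, 2, 3, 4, 6, 7}) = 1
G(26) = mex({0, 1, 3, 4, 5, 6, 7}) = 2
G(27) = mex({0, 1, 2, 3, 4, 5, 6, 7}) = 8
G(28) = mex({0, 1, 2, 3, 4, 6, 7, 8}) = 5
G(29) = mex({0, 1, 2, 3, 5, 6, 7, 8, 9}) = 4
G(30) = mex({0, 1, 2, 3, 4, 5, 6, 9, 10}) = 7
G(31) = mex({0, 1, 3, 4, 5, 7, 10, 11}) = 2
G(32) = mex({0, 2, 3, 4, 5, 6, 7, 9, 11}) = 1
G(33) = mex({0, 1, 2, 3, 4, 5, 6, 7, 9, 12}) = 8
G(34) = mex({0, 1, 2, 3, 4, 5, 7, 8, 11, 12}) = 6
G(35) = mex({0, 1, 2, 3, 4, 5, 6, 8, 9, 10, 11}) = 7
G(36) = mex({0, 1, 2, 3, 5, 6, 7, 9, 10}) = 4
G(37) = mex({0, 2, 3, 4, 6, 7, 9, 10, 11, 12}) = 1
G(38) = mex({0, 1, 3, 4, 5, 6, 7, 9, 10, 11, 12}) = 2
G(39) = mex({0, 1, 2, 4, 5, 6, 7, 9, 10, 12, 14}) = 3
G(40) = mex({0, 2, 3, 4, 6, 7, 11, 12, 14}) = 1
G(41) = mex({0, 1, 2, 3, 5, 6, 7, 9, 10, 11, 12}) = 4
G(42) = mex({0, 1, 2, 3, 4, 5, 6, 9, 10}) = 7
G(43) = mex({0, 1, 3, 4, 5, 7, 9, 10, 12, 15}) = 2
G(44) = mex({0, 2, 3, 4, 5, 6, 7, 9, 10, 12, 15}) = 1
G(45) = mex({0, 1, 2, 3, 4, 5, 6, 7, 9, 10, 12, 14}) = 8
G(46) = mex({0, 1, 3, 4, 5, 7, 8, 11, 12, 14}) = 2
G(47) = mex({0, 1, 2, 3, 4, 5, 6, 8, 9, 10, 11, 12}) = 7
G(48) = mex({0, 1, 2, 3, 5, 6, 7, 9, 10}) = 4
G(49) = mex({0, 2, 3, 4, 6, 7, 9, 10, 11, 12, 15}) = 1
G(50) = mex({0, 1, 4, 5, 6, 7, 9, 11, 12, 14, 15}) = 2
G(51) = mex({0, 1, 2, 3, 4, 5, 6, 7, 9, 12, 14, 15}) = 8
G(52) = mex({0, 2, 3, 4, 5, 6, 7, 8, 11, 12, 15}) = 1
G(53) = mex({0, 1, 2, 3, 5, 6, 7, 8, 9, 10, 11, 12}) = 4
G(54) = mex({0, 1, 2, 3, 4, 5, 6, 9, 10}) = 7
G(55) = mex({0, 1, 3, 4, 5, 7, 9, 10, 11, 12}) = 2
G(56) = mex({0, 2, 3, 4, 5, 6, 7, 9, 10, 11, 12, 13, 14}) = 1
Therefore G(56) = 1.

1
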